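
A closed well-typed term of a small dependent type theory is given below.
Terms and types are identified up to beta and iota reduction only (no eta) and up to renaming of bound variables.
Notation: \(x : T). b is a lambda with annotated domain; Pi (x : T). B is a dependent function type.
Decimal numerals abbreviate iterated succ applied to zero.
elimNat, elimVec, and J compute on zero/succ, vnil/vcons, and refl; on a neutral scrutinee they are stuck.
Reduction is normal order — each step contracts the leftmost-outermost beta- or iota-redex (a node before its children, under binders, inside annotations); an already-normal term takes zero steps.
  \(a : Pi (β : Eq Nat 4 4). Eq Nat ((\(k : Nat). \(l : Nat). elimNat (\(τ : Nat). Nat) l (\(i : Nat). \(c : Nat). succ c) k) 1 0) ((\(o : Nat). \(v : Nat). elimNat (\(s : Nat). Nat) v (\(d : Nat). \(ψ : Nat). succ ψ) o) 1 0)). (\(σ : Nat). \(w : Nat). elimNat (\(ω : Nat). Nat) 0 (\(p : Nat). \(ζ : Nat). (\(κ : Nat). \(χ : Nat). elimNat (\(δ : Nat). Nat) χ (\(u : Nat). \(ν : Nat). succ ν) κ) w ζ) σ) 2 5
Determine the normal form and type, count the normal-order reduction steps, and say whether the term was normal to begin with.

normal form:
  \(a : Pi (β : Eq Nat 4 4). Eq Nat 1 1). 10
type:
  Pi (a : Pi (β : Eq Nat 4 4). Eq Nat 1 1). Nat
steps to reach normal form (normal order): 57
started in normal form: no
first redex: a beta-redex


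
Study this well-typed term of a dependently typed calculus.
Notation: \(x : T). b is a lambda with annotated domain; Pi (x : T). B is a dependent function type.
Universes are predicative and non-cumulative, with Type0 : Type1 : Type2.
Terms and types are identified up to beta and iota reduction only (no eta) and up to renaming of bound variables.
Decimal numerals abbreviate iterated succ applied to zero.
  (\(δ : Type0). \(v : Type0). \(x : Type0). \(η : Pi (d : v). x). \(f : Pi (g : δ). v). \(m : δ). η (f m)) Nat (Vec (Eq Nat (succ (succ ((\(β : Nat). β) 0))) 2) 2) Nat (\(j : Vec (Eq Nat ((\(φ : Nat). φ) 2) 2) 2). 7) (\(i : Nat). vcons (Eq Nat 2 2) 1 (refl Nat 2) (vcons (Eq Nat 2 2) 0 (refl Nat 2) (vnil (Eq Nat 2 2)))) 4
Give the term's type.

inferred type:
  Nat


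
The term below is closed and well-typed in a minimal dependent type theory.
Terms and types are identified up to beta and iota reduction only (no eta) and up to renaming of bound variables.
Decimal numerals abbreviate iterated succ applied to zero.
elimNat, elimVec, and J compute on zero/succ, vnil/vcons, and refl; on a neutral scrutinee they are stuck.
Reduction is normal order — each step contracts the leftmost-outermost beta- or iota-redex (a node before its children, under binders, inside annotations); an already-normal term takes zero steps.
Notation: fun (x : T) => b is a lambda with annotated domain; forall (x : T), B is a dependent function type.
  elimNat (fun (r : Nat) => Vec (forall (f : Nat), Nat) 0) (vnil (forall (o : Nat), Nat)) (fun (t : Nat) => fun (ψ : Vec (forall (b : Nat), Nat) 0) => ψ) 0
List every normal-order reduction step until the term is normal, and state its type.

normal-order reduction sequence:
  elimNat (fun (r : Nat) => Vec (forall (f : Nat), Nat) 0) (vnil (forall (o : Nat), Nat)) (fun (t : Nat) => fun (ψ : Vec (forall (b : Nat), Nat) 0) => ψ) 0
  ~> vnil (forall (r : Nat), Nat)
the term's type:
  Vec (forall (r : Nat), Nat) 0


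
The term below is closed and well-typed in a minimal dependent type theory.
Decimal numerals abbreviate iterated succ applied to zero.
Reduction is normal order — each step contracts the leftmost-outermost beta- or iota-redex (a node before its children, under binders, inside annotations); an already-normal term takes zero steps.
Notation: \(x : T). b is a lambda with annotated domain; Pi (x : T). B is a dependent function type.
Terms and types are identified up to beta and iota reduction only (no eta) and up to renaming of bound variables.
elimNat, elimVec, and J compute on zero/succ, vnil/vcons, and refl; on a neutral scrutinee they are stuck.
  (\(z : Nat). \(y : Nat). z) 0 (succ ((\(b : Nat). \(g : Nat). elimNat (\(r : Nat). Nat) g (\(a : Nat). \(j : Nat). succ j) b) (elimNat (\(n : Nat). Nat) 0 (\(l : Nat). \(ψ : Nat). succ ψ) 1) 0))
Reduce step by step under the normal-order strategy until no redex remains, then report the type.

reduction (normal order):
  (\(z : Nat). \(y : Nat). z) 0 (succ ((\(b : Nat). \(g : Nat). elimNat (\(r : Nat). Nat) g (\(a : Nat). \(j : Nat). succ j) b) (elimNat (\(n : Nat). Nat) 0 (\(l : Nat). \(ψ : Nat). succ ψ) 1) 0))
  ~> (\(z : Nat). 0) (succ ((\(y : Nat). \(b : Nat). elimNat (\(g : Nat). Nat) b (\(r : Nat). \(a : Nat). succ a) y) (elimNat (\(j : Nat). Nat) 0 (\(n : Nat). \(l : Nat). succ l) 1) 0))
  ~> 0
inferred type:
  Nat


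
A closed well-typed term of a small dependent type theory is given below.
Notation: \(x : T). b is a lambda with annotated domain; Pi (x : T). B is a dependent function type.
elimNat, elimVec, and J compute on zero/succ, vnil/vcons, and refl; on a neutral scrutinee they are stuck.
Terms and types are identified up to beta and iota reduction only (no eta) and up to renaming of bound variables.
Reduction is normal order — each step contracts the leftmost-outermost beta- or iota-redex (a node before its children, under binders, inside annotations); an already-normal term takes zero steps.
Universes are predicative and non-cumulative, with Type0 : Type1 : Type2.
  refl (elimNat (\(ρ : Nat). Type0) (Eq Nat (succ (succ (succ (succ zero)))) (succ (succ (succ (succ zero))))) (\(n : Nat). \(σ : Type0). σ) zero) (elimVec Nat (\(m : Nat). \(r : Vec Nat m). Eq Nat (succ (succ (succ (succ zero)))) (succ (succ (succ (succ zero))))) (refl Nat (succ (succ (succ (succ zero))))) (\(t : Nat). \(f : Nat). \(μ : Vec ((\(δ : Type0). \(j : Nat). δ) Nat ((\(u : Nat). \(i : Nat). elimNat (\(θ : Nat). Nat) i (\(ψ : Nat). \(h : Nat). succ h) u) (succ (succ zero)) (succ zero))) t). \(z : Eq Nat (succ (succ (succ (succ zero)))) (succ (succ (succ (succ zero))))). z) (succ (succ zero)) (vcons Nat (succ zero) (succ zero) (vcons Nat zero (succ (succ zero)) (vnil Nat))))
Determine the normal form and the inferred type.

normal form:
  refl (Eq Nat (succ (succ (succ (succ zero)))) (succ (succ (succ (succ zero))))) (refl Nat (succ (succ (succ (succ zero)))))
the term's type:
  Eq (Eq Nat (succ (succ (succ (succ zero)))) (succ (succ (succ (succ zero))))) (refl Nat (succ (succ (succ (succ zero))))) (refl Nat (succ (succ (succ (succ zero)))))


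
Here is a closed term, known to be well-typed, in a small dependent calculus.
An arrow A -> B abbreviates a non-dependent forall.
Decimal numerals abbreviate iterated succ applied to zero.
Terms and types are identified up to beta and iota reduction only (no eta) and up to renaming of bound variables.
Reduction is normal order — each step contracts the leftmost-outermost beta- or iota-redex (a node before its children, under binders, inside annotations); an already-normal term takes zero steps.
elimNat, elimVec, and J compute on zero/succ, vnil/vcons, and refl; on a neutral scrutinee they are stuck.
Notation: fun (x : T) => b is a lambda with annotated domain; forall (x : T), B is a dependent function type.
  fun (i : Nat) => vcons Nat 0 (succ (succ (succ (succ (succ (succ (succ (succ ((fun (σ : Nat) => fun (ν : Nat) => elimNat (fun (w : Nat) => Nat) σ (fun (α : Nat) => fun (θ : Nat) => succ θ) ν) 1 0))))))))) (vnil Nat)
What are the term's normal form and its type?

resulting normal form:
  fun (i : Nat) => vcons Nat 0 9 (vnil Nat)
type:
  Nat -> Vec Nat 1


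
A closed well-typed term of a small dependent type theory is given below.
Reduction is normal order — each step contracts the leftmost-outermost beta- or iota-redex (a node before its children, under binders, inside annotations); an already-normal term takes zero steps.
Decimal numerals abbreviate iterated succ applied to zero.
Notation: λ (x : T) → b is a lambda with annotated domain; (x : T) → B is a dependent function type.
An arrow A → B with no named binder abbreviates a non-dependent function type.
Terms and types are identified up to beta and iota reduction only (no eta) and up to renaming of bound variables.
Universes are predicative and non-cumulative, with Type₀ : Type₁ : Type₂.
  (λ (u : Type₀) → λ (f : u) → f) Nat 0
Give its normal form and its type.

reduced normal form:
  0
inferred type:
  Nat
observation: the first redex contracted is a beta-redex; the normal form is reached in 2 normal-order steps.


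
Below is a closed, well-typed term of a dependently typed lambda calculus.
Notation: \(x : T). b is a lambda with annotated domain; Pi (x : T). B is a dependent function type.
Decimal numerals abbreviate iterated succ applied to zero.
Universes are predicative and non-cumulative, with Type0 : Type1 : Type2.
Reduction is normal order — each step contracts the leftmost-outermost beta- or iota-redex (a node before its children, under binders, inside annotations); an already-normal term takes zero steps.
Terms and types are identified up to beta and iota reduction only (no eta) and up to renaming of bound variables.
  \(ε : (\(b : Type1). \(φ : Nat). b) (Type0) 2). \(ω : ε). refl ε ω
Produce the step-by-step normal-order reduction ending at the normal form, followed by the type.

normal-order reduction:
  \(ε : (\(b : Type1). \(φ : Nat). b) (Type0) 2). \(ω : ε). refl ε ω
  ~> \(ε : (\(b : Nat). Type0) 2). \(φ : ε). refl ε φ
  ~> \(ε : Type0). \(b : ε). refl ε b
the term's type:
  Pi (ε : Type0). Pi (b : ε). Eq ε b b


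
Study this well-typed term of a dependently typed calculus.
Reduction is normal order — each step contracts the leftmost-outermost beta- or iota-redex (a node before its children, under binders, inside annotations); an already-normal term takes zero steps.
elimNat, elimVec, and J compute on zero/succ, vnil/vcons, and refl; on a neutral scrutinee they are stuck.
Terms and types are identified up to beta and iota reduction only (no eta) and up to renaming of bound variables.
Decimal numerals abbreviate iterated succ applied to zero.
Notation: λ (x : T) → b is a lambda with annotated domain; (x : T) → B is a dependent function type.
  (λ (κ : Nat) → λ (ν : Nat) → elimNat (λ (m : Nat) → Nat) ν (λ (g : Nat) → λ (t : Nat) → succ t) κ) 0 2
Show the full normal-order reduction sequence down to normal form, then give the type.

reduction (normal order):
  (λ (κ : Nat) → λ (ν : Nat) → elimNat (λ (m : Nat) → Nat) ν (λ (g : Nat) → λ (t : Nat) → succ t) κ) 0 2
  ~> (λ (κ : Nat) → elimNat (λ (ν : Nat) → Nat) κ (λ (m : Nat) → λ (g : Nat) → succ g) 0) 2
  ~> elimNat (λ (κ : Nat) → Nat) 2 (λ (ν : Nat) → λ (m : Nat) → succ m) 0
  ~> 2
inferred type:
  Nat


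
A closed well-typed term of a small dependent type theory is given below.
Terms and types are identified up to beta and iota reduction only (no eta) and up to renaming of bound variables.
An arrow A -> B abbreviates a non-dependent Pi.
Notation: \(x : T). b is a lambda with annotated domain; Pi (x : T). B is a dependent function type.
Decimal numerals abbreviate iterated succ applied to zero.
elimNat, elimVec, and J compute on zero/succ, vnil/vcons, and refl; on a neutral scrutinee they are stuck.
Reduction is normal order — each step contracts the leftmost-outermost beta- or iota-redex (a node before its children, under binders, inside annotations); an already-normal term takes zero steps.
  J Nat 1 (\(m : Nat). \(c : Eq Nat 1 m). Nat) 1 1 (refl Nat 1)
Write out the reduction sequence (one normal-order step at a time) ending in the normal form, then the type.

reduction (normal order):
  J Nat 1 (\(m : Nat). \(c : Eq Nat 1 m). Nat) 1 1 (refl Nat 1)
  ~> 1
the term's type:
  Nat


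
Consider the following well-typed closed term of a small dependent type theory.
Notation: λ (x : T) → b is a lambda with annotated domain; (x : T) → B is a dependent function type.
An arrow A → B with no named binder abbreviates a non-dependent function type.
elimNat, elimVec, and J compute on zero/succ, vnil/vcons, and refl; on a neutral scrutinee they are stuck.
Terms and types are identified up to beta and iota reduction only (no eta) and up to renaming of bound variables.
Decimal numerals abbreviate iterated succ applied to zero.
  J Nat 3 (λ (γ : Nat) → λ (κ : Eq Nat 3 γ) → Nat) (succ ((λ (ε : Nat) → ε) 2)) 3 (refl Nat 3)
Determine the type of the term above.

the term's type:
  Nat


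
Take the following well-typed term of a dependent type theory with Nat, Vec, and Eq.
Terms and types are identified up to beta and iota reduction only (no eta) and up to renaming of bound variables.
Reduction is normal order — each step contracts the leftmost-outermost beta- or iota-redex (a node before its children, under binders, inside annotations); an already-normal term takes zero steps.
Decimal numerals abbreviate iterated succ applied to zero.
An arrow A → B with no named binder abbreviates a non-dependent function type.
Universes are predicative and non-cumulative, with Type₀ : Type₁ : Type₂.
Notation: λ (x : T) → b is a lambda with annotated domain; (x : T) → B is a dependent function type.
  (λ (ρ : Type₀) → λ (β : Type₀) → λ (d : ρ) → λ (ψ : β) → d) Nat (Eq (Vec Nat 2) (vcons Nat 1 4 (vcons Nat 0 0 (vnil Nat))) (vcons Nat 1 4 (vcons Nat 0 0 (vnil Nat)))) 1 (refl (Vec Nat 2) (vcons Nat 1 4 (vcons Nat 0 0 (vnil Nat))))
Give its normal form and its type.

normal form:
  1
the term's type:
  Nat


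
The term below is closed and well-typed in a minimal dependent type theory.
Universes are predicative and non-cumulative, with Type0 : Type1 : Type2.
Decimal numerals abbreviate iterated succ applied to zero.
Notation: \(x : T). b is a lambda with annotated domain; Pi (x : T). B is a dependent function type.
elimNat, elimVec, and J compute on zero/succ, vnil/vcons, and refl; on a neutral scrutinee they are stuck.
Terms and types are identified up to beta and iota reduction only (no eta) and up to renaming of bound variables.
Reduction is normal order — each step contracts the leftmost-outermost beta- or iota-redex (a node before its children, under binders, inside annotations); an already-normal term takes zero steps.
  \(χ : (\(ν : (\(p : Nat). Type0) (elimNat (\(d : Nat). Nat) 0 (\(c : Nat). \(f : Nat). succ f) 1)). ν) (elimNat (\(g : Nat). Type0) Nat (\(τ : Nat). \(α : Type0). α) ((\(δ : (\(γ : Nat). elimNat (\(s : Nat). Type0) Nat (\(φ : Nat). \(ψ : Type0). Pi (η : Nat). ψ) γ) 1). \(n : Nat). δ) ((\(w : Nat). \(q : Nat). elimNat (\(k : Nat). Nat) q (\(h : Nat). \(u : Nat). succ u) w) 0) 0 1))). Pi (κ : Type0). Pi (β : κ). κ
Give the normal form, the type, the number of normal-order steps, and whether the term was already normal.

resulting normal form:
  \(χ : Nat). Pi (ν : Type0). Pi (p : ν). ν
type:
  Pi (χ : Nat). Type1
normal-order step count: 10
term was already normal: no
first contracted redex: a beta-redex


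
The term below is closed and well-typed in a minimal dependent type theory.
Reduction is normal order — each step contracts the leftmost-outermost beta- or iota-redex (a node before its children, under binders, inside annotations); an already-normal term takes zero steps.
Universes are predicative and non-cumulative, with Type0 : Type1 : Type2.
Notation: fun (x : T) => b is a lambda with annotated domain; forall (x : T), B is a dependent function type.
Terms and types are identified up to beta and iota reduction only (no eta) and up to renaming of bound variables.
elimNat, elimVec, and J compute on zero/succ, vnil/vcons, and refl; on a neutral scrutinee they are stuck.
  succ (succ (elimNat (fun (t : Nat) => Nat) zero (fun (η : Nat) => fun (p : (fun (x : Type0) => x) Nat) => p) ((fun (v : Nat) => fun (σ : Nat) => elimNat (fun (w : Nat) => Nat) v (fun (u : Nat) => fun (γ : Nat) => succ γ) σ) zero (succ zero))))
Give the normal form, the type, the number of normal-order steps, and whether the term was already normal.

resulting normal form:
  succ (succ zero)
inferred type:
  Nat
steps to reach normal form (normal order): 11
term was already normal: no
first redex: a beta-redex


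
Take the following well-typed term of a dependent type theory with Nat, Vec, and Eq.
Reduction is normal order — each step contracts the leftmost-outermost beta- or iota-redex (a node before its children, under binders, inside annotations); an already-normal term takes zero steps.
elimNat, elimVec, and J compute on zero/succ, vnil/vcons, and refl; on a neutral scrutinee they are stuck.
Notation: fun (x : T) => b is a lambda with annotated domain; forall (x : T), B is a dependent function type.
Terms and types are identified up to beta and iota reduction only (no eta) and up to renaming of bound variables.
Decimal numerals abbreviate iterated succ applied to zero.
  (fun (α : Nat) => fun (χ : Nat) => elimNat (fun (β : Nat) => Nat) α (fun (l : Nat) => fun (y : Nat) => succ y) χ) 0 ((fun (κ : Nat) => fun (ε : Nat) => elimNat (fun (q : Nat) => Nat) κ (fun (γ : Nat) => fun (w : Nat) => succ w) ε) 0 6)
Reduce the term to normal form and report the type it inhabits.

reduced normal form:
  6
inferred type:
  Nat
observation: the leftmost-outermost redex is a beta-redex, and normalization takes 42 steps.


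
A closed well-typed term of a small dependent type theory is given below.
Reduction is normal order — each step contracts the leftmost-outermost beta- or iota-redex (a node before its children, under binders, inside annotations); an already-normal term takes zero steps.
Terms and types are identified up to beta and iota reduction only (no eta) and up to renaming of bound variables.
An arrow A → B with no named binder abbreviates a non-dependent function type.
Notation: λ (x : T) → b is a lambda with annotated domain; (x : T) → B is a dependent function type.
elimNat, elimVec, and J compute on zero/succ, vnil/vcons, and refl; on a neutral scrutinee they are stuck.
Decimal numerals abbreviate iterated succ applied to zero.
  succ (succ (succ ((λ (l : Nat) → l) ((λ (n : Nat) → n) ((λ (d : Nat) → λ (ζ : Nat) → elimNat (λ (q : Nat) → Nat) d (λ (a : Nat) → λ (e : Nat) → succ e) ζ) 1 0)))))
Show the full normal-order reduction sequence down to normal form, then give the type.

normal-order reduction sequence:
  succ (succ (succ ((λ (l : Nat) → l) ((λ (n : Nat) → n) ((λ (d : Nat) → λ (ζ : Nat) → elimNat (λ (q : Nat) → Nat) d (λ (a : Nat) → λ (e : Nat) → succ e) ζ) 1 0)))))
  ~> succ (succ (succ ((λ (l : Nat) → l) ((λ (n : Nat) → λ (d : Nat) → elimNat (λ (ζ : Nat) → Nat) n (λ (q : Nat) → λ (a : Nat) → succ a) d) 1 0))))
  ~> succ (succ (succ ((λ (l : Nat) → λ (n : Nat) → elimNat (λ (d : Nat) → Nat) l (λ (ζ : Nat) → λ (q : Nat) → succ q) n) 1 0)))
  ~> succ (succ (succ ((λ (l : Nat) → elimNat (λ (n : Nat) → Nat) 1 (λ (d : Nat) → λ (ζ : Nat) → succ ζ) l) 0)))
  ~> succ (succ (succ (elimNat (λ (l : Nat) → Nat) 1 (λ (n : Nat) → λ (d : Nat) → succ d) 0)))
  ~> 4
the term's type:
  Nat


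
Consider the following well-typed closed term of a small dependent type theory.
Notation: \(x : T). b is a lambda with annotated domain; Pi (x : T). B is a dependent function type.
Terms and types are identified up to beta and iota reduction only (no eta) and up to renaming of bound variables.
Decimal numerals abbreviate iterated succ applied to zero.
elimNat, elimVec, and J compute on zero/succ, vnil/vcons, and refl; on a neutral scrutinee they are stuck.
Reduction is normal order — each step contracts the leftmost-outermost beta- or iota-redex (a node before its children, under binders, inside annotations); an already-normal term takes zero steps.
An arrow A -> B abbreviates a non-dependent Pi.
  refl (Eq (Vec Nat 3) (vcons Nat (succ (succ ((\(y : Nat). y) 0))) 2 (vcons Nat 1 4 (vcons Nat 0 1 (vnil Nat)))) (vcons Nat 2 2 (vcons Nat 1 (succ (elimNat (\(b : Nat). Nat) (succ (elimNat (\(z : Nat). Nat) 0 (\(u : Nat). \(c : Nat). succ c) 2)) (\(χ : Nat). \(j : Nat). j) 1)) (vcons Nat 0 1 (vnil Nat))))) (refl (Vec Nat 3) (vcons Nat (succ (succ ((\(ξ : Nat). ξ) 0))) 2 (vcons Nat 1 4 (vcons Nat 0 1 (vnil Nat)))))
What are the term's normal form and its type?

reduced normal form:
  refl (Eq (Vec Nat 3) (vcons Nat 2 2 (vcons Nat 1 4 (vcons Nat 0 1 (vnil Nat)))) (vcons Nat 2 2 (vcons Nat 1 4 (vcons Nat 0 1 (vnil Nat))))) (refl (Vec Nat 3) (vcons Nat 2 2 (vcons Nat 1 4 (vcons Nat 0 1 (vnil Nat)))))
the term's type:
  Eq (Eq (Vec Nat 3) (vcons Nat 2 2 (vcons Nat 1 4 (vcons Nat 0 1 (vnil Nat)))) (vcons Nat 2 2 (vcons Nat 1 4 (vcons Nat 0 1 (vnil Nat))))) (refl (Vec Nat 3) (vcons Nat 2 2 (vcons Nat 1 4 (vcons Nat 0 1 (vnil Nat))))) (refl (Vec Nat 3) (vcons Nat 2 2 (vcons Nat 1 4 (vcons Nat 0 1 (vnil Nat)))))


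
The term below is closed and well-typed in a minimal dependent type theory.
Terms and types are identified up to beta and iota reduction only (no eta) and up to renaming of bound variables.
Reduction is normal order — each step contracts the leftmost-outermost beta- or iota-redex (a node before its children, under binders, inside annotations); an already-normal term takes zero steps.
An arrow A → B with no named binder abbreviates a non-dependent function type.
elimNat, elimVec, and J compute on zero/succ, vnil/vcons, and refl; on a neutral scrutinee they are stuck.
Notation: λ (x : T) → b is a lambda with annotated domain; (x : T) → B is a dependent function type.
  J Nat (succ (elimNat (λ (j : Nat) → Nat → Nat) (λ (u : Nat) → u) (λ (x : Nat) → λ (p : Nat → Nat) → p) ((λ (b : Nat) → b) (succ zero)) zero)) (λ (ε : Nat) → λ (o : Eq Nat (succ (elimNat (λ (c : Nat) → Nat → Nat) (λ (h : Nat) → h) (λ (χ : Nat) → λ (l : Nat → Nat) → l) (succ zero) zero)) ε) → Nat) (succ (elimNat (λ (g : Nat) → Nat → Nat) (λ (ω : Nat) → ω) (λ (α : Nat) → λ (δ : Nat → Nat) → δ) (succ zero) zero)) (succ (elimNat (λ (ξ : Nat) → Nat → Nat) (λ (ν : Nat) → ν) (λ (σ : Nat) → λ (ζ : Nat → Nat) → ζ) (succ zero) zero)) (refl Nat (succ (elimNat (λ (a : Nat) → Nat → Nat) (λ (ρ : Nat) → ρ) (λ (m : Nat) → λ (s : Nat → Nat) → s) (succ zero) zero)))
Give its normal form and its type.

reduced normal form:
  succ zero
the term's type:
  Nat


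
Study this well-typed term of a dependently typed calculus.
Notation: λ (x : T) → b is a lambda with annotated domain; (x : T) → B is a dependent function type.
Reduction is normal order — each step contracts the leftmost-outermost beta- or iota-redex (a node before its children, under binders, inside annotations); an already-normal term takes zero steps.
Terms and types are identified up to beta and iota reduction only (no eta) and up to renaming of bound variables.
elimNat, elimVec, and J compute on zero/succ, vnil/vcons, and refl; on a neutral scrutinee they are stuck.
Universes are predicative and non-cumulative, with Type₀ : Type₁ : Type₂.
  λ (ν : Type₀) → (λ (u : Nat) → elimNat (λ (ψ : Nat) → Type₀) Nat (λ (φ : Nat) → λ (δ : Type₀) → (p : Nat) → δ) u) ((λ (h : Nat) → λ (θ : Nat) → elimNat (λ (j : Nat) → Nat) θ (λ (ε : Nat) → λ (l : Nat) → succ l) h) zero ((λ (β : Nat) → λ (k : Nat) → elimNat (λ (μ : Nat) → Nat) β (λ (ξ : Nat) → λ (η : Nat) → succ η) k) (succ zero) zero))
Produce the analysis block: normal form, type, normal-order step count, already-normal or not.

normal form:
  λ (ν : Type₀) → (u : Nat) → Nat
the term's type:
  (ν : Type₀) → Type₀
steps to reach normal form (normal order): 11
started in normal form: no
first contracted redex: a beta-redex


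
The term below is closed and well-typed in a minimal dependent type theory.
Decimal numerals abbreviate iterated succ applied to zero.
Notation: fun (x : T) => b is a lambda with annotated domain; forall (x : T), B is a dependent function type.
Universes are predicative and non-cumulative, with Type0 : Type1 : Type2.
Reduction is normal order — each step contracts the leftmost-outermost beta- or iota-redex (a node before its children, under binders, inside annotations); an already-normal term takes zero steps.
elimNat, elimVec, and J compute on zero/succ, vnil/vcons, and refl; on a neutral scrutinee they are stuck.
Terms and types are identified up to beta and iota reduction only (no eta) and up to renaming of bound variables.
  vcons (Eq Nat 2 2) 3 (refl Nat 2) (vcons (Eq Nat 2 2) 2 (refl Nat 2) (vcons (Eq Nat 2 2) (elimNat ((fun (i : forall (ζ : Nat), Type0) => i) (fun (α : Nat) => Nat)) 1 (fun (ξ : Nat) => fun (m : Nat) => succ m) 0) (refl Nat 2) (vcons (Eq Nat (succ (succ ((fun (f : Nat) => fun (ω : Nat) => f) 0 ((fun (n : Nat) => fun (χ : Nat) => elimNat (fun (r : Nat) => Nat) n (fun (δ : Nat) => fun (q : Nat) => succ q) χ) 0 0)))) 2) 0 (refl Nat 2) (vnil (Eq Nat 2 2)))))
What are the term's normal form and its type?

normal form:
  vcons (Eq Nat 2 2) 3 (refl Nat 2) (vcons (Eq Nat 2 2) 2 (refl Nat 2) (vcons (Eq Nat 2 2) 1 (refl Nat 2) (vcons (Eq Nat 2 2) 0 (refl Nat 2) (vnil (Eq Nat 2 2)))))
inferred type:
  Vec (Eq Nat 2 2) 4


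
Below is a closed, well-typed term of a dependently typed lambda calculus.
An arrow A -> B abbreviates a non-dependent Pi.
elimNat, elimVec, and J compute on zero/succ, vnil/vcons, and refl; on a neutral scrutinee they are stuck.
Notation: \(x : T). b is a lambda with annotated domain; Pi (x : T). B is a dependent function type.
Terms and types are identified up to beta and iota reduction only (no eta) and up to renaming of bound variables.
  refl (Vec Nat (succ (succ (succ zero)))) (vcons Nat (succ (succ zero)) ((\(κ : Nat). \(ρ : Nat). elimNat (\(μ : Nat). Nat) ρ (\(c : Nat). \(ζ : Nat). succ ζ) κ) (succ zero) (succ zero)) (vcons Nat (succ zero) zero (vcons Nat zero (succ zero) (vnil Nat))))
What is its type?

inferred type:
  Eq (Vec Nat (succ (succ (succ zero)))) (vcons Nat (succ (succ zero)) (succ (succ zero)) (vcons Nat (succ zero) zero (vcons Nat zero (succ zero) (vnil Nat)))) (vcons Nat (succ (succ zero)) (succ (succ zero)) (vcons Nat (succ zero) zero (vcons Nat zero (succ zero) (vnil Nat))))


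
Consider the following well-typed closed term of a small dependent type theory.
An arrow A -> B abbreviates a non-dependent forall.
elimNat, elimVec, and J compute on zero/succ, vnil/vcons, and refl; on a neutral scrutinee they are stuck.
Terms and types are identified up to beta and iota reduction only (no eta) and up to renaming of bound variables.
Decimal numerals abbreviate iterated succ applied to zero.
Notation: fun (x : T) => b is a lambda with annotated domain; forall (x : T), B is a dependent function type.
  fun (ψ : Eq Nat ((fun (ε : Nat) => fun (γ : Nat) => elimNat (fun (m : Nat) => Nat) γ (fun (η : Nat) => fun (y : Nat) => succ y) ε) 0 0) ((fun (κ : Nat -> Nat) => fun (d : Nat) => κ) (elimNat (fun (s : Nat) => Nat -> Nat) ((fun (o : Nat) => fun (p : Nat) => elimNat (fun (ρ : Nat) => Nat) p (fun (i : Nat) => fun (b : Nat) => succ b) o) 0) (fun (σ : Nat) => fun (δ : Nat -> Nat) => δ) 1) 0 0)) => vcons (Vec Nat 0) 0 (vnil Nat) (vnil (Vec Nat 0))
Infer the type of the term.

the term's type:
  Eq Nat 0 0 -> Vec (Vec Nat 0) 1


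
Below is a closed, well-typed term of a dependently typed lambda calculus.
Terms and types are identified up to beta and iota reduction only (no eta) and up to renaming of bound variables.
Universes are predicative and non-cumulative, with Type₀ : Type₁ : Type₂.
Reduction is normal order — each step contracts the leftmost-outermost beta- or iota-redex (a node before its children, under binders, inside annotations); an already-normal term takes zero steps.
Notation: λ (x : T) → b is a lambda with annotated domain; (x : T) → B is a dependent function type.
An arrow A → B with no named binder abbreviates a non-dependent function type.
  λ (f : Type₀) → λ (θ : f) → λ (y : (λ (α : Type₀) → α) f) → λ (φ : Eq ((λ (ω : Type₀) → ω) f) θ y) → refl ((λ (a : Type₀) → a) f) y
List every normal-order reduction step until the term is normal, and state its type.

normal-order reduction sequence:
  λ (f : Type₀) → λ (θ : f) → λ (y : (λ (α : Type₀) → α) f) → λ (φ : Eq ((λ (ω : Type₀) → ω) f) θ y) → refl ((λ (a : Type₀) → a) f) y
  ~> λ (f : Type₀) → λ (θ : f) → λ (y : f) → λ (α : Eq ((λ (φ : Type₀) → φ) f) θ y) → refl ((λ (ω : Type₀) → ω) f) y
  ~> λ (f : Type₀) → λ (θ : f) → λ (y : f) → λ (α : Eq f θ y) → refl ((λ (φ : Type₀) → φ) f) y
  ~> λ (f : Type₀) → λ (θ : f) → λ (y : f) → λ (α : Eq f θ y) → refl f y
inferred type:
  (f : Type₀) → (θ : f) → (y : f) → Eq f θ y → Eq f y y


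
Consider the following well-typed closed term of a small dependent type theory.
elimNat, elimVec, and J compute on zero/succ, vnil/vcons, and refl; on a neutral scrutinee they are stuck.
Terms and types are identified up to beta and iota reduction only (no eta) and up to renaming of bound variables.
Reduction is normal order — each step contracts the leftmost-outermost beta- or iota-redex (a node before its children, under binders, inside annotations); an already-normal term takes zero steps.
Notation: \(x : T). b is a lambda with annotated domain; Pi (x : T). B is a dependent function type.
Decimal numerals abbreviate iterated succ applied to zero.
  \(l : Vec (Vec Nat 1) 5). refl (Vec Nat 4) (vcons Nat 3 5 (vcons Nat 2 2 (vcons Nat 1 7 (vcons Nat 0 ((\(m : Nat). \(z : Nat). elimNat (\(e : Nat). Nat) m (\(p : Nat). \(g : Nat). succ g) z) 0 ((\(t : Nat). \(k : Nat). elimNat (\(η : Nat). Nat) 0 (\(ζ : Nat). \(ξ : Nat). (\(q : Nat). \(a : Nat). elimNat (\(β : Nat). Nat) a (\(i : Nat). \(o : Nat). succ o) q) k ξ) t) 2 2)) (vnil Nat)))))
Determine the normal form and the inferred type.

normal form:
  \(l : Vec (Vec Nat 1) 5). refl (Vec Nat 4) (vcons Nat 3 5 (vcons Nat 2 2 (vcons Nat 1 7 (vcons Nat 0 4 (vnil Nat)))))
the term's type:
  Pi (l : Vec (Vec Nat 1) 5). Eq (Vec Nat 4) (vcons Nat 3 5 (vcons Nat 2 2 (vcons Nat 1 7 (vcons Nat 0 4 (vnil Nat))))) (vcons Nat 3 5 (vcons Nat 2 2 (vcons Nat 1 7 (vcons Nat 0 4 (vnil Nat)))))
observation: the term reaches its normal form after 42 normal-order steps.


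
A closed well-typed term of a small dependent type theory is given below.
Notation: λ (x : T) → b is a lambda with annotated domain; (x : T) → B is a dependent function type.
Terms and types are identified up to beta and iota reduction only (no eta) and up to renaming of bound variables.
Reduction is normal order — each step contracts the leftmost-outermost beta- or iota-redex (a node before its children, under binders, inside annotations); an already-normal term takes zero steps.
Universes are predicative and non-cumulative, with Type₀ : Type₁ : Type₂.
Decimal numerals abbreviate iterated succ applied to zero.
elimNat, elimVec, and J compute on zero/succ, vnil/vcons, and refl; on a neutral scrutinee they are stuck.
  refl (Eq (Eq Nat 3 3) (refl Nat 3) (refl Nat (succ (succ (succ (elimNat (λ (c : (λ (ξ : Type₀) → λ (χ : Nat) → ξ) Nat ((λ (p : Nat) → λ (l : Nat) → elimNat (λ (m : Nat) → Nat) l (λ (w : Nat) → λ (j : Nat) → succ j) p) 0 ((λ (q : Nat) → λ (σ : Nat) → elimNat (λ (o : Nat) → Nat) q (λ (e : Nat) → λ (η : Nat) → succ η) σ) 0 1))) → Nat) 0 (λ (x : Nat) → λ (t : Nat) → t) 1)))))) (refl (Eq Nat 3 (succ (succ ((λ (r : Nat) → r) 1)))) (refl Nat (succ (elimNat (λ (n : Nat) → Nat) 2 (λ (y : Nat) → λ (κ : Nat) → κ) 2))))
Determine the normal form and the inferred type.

normal form:
  refl (Eq (Eq Nat 3 3) (refl Nat 3) (refl Nat 3)) (refl (Eq Nat 3 3) (refl Nat 3))
the term's type:
  Eq (Eq (Eq Nat 3 3) (refl Nat 3) (refl Nat 3)) (refl (Eq Nat 3 3) (refl Nat 3)) (refl (Eq Nat 3 3) (refl Nat 3))
observation: 12 normal-order steps separate the term from its normal form.


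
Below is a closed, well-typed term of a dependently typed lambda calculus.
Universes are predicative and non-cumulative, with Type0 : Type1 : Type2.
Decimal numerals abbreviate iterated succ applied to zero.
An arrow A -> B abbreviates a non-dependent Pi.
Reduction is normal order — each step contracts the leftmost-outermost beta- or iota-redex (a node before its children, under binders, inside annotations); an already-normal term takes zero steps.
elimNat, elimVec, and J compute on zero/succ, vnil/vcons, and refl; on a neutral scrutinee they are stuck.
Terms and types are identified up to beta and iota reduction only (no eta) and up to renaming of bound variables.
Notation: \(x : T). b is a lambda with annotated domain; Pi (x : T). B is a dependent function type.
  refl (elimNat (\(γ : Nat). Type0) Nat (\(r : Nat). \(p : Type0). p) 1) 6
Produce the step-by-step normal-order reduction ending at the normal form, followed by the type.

normal-order reduction:
  refl (elimNat (\(γ : Nat). Type0) Nat (\(r : Nat). \(p : Type0). p) 1) 6
  ~> refl ((\(γ : Nat). \(r : Type0). r) 0 (elimNat (\(p : Nat). Type0) Nat (\(s : Nat). \(ω : Type0). ω) 0)) 6
  ~> refl ((\(γ : Type0). γ) (elimNat (\(r : Nat). Type0) Nat (\(p : Nat). \(s : Type0). s) 0)) 6
  ~> refl (elimNat (\(γ : Nat). Type0) Nat (\(r : Nat). \(p : Type0). p) 0) 6
  ~> refl Nat 6
type:
  Eq Nat 6 6


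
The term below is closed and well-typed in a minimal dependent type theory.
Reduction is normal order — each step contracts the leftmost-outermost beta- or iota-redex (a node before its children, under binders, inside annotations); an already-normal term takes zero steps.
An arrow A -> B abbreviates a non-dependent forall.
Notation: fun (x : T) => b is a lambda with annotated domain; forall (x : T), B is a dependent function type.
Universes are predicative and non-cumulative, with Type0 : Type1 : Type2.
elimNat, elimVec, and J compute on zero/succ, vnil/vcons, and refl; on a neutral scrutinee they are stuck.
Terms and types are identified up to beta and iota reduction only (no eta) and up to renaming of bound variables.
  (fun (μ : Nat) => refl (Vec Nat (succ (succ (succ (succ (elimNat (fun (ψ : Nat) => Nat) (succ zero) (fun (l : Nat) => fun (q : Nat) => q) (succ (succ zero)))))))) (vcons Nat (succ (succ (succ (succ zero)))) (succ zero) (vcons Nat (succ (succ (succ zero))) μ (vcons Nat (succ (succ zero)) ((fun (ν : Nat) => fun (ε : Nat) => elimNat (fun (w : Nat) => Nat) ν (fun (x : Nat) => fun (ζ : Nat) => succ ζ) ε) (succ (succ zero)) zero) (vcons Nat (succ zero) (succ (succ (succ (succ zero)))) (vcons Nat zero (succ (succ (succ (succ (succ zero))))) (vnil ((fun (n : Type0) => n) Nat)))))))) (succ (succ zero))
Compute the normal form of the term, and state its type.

normal form:
  refl (Vec Nat (succ (succ (succ (succ (succ zero)))))) (vcons Nat (succ (succ (succ (succ zero)))) (succ zero) (vcons Nat (succ (succ (succ zero))) (succ (succ zero)) (vcons Nat (succ (succ zero)) (succ (succ zero)) (vcons Nat (succ zero) (succ (succ (succ (succ zero)))) (vcons Nat zero (succ (succ (succ (succ (succ zero))))) (vnil Nat))))))
the term's type:
  Eq (Vec Nat (succ (succ (succ (succ (succ zero)))))) (vcons Nat (succ (succ (succ (succ zero)))) (succ zero) (vcons Nat (succ (succ (succ zero))) (succ (succ zero)) (vcons Nat (succ (succ zero)) (succ (succ zero)) (vcons Nat (succ zero) (succ (succ (succ (succ zero)))) (vcons Nat zero (succ (succ (succ (succ (succ zero))))) (vnil Nat)))))) (vcons Nat (succ (succ (succ (succ zero)))) (succ zero) (vcons Nat (succ (succ (succ zero))) (succ (succ zero)) (vcons Nat (succ (succ zero)) (succ (succ zero)) (vcons Nat (succ zero) (succ (succ (succ (succ zero)))) (vcons Nat zero (succ (succ (succ (succ (succ zero))))) (vnil Nat))))))
observation: reduction starts at a beta-redex, and 12 normal-order steps reach the normal form.


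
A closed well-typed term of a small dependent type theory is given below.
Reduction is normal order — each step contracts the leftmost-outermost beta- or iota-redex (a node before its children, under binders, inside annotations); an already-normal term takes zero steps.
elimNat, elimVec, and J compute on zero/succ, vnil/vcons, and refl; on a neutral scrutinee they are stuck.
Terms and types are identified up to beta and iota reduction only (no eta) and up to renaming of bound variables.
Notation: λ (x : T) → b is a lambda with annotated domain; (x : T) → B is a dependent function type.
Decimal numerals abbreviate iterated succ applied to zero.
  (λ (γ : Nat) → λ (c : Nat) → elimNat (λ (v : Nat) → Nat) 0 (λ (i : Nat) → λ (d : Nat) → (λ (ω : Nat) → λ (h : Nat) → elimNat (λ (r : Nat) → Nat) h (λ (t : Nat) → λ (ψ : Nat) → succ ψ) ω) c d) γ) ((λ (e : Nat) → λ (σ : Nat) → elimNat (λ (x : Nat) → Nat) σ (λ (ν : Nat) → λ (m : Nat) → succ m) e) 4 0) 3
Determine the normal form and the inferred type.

resulting normal form:
  12
inferred type:
  Nat
observation: the leftmost-outermost redex is a beta-redex, and normalization takes 42 steps.


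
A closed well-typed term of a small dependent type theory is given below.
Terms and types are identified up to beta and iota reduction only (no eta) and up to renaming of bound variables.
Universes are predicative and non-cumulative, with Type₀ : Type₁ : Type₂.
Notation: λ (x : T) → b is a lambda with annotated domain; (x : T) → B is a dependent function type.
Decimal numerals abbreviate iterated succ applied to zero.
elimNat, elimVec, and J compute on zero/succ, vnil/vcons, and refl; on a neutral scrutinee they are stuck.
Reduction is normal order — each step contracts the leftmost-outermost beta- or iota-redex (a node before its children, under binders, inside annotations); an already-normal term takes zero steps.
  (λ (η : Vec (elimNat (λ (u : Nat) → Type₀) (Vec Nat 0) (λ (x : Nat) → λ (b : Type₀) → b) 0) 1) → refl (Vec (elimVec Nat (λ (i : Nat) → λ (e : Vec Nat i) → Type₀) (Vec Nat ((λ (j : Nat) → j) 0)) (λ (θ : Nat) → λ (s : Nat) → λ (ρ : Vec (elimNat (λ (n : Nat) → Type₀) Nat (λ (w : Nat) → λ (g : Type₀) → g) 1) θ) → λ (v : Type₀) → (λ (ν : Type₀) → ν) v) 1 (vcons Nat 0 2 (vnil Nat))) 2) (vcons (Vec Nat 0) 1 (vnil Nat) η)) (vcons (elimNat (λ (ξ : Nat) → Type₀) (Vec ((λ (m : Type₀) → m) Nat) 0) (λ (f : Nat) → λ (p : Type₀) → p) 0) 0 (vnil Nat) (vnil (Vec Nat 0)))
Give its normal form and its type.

resulting normal form:
  refl (Vec (Vec Nat 0) 2) (vcons (Vec Nat 0) 1 (vnil Nat) (vcons (Vec Nat 0) 0 (vnil Nat) (vnil (Vec Nat 0))))
type:
  Eq (Vec (Vec Nat 0) 2) (vcons (Vec Nat 0) 1 (vnil Nat) (vcons (Vec Nat 0) 0 (vnil Nat) (vnil (Vec Nat 0)))) (vcons (Vec Nat 0) 1 (vnil Nat) (vcons (Vec Nat 0) 0 (vnil Nat) (vnil (Vec Nat 0))))


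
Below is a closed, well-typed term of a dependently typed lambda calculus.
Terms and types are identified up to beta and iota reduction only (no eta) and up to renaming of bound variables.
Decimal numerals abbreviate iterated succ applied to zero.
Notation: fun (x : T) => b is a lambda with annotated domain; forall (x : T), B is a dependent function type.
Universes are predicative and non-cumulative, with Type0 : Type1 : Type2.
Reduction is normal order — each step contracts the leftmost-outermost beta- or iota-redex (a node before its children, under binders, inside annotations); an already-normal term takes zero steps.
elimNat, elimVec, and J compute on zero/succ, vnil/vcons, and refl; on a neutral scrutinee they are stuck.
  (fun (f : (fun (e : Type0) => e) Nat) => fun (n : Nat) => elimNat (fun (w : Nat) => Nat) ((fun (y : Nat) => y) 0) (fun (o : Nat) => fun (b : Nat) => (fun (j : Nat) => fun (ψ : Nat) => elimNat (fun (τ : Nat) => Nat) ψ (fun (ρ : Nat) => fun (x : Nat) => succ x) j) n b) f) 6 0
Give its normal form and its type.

reduced normal form:
  0
inferred type:
  Nat
observation: 40 normal-order steps separate the term from its normal form.


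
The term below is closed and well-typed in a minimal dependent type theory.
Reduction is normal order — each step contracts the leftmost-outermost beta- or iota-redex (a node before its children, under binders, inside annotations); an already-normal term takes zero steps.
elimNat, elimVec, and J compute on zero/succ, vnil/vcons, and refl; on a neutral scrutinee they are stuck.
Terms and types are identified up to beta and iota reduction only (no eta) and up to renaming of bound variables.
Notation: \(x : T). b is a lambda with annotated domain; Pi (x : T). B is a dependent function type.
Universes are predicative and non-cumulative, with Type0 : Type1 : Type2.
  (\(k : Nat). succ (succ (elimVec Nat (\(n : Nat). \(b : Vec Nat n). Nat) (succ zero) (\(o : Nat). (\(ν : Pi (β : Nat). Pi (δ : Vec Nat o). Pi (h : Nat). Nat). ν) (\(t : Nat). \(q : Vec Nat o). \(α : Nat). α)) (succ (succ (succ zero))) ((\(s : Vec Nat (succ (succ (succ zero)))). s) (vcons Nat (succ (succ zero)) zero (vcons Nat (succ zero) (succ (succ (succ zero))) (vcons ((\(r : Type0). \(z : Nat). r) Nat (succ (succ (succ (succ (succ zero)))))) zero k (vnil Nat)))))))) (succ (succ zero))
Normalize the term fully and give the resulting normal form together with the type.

reduced normal form:
  succ (succ (succ zero))
inferred type:
  Nat
observation: 19 normal-order steps normalize the term, beginning with a beta-redex.
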